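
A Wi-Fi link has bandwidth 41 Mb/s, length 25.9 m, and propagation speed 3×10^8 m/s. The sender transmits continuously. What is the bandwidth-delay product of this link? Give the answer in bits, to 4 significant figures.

3.540 bits

Propagation delay = 25.9 / 300000000 = 8.63333e-08 s.
BDP = R × t_prop = 41000000 × 8.63333e-08 = 3.53967 bits.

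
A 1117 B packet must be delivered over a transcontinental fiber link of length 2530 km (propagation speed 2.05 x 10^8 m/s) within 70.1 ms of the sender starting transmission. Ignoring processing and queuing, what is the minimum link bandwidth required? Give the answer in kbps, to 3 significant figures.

155 kbps

L = 8936 bits.
Propagation delay = 2530000 / 2.05e+08 = 12.3415 ms.
Transmission budget = 70.1 − 12.3415 = 57.7585 ms.
R ≥ L / t_tx = 8936 bits / 0.0577585 s = 155 kbps.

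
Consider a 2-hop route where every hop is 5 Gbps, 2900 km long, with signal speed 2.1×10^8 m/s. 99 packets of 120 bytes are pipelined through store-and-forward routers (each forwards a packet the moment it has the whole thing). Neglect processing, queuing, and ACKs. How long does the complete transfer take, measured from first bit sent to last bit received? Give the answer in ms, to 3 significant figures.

27.6 ms

Per-hop transmission t_tx = L/R = 960/5000000000 = 0.000192 ms.
Per-hop propagation t_prop = 2900000/210000000 = 13.8095 ms.
Pipeline fill: first packet needs 2·t_tx to clear all hops; remaining 98 packets each add one t_tx.
Total = (2+99-1)·t_tx + 2·t_prop = 100·0.000192 + 2·13.8095 = 27.6 ms.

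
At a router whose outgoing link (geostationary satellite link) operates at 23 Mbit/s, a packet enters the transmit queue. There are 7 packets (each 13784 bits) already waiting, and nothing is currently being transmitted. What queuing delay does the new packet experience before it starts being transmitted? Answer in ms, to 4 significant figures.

Each queued packet: L/R = 13784/23000000 = 0.599304 ms.
7 queued → 4.19513 ms.
Queuing delay = 4.195 ms.

4.195 ms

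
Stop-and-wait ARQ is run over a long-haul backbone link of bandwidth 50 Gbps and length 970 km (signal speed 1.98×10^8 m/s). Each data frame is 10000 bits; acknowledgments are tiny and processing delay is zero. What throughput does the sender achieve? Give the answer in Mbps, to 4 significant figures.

t_tx = L/R = 10000/50000000000 = 2e-07 s.
t_prop = 970000/198000000 = 0.00489899 s; RTT = 0.00979798 s.
Cycle = t_tx + RTT = 0.00979818 s.
Throughput = L / cycle = 10000 / 0.00979818 = 1.021 Mbps.

1.021 Mbps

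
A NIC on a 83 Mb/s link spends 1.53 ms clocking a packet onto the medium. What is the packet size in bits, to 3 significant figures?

L = R × t_tx = 83000000 b/s × 0.00153 s = 126990 bits.

127000 bits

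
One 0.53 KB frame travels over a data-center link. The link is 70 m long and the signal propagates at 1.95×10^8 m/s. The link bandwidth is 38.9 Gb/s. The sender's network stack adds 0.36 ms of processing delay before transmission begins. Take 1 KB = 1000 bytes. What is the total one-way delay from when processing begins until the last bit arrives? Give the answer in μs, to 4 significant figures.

L = 4240 bits.
Transmission delay = L/R = 4240 / 38900000000 = 0.108997 μs.
Propagation delay = d/s = 70 m / 195000000 m/s = 0.358974 μs.
Plus processing delay 0.36 ms = 360 μs.
Total = 360.5 μs.

360.5 μs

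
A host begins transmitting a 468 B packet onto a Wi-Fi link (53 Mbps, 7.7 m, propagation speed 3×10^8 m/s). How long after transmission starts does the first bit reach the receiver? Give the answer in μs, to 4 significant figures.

0.02567 μs

First bit experiences only propagation delay: d/s = 7.7/300000000 = 0.02567 μs.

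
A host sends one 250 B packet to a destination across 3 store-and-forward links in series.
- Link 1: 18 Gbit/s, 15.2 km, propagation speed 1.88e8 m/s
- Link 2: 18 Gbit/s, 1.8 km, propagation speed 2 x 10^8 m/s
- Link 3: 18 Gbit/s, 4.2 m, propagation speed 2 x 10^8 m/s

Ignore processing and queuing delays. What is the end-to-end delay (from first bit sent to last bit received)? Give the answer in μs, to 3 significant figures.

L = 250 × 8 = 2000 bits.
Transmission delay per hop = L/R = 2000/18000000000 = 0.111111 μs; 3 hops → 0.333333 μs.
Propagation delays (d/s per hop): 80.8511, 9, 0.021 μs; sum = 89.8721 μs.
End-to-end = 90.2 μs.

90.2 μs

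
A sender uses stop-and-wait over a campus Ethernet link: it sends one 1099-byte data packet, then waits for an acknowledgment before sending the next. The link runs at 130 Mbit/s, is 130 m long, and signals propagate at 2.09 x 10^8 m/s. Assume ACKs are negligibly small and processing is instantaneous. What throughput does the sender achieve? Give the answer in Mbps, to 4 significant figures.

127.7 Mbps

t_tx = L/R = 8792/130000000 = 6.76308e-05 s.
t_prop = 130/209000000 = 6.2201e-07 s; RTT = 1.24402e-06 s.
Cycle = t_tx + RTT = 6.88748e-05 s.
Throughput = L / cycle = 8792 / 6.88748e-05 = 127.7 Mbps.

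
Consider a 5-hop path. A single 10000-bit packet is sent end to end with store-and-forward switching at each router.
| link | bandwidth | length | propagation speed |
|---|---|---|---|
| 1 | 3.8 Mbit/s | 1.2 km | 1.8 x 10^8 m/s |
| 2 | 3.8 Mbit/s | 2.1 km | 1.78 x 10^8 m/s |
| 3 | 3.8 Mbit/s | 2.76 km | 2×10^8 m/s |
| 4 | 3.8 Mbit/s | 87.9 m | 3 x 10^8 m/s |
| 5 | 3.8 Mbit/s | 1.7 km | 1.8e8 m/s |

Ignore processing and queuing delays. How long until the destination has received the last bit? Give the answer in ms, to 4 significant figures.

13.20 ms

Transmission delay per hop = L/R = 10000/3800000 = 2.63158 ms; 5 hops → 13.1579 ms.
Propagation delays (d/s per hop): 0.00666667, 0.0117978, 0.0138, 0.000293, 0.00944444 ms; sum = 0.0420019 ms.
End-to-end = 13.20 ms.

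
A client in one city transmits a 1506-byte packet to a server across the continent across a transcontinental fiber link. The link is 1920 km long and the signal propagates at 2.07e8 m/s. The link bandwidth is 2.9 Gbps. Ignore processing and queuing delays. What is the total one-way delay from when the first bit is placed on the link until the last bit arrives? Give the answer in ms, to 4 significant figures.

9.280 ms

L = 1506 × 8 = 12048 bits.
Transmission delay = L/R = 12048 / 2900000000 = 0.00415448 ms.
Propagation delay = d/s = 1920000 m / 2.07e+08 m/s = 9.27536 ms.
Total = 9.280 ms.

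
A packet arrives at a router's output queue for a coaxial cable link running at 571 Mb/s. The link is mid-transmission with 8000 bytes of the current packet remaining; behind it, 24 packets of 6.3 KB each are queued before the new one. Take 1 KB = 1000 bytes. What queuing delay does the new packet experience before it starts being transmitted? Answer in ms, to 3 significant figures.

Each queued packet: L/R = 50400/571000000 = 0.0882662 ms.
24 queued → 2.11839 ms.
Plus remaining 64000 bits of current packet: 0.112084 ms.
Queuing delay = 2.23 ms.

2.23 ms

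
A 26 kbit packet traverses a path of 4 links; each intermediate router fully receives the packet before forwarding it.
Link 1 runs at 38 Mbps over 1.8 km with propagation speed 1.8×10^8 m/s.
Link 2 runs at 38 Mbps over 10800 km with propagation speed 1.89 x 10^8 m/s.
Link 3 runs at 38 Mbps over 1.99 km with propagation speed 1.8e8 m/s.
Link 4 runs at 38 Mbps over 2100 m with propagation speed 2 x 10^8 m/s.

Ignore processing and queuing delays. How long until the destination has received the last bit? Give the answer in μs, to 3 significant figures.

L = 26000 bits.
Transmission delay per hop = L/R = 26000/38000000 = 684.211 μs; 4 hops → 2736.84 μs.
Propagation delays (d/s per hop): 10, 57142.9, 11.0556, 10.5 μs; sum = 57174.4 μs.
End-to-end = 59900 μs.

59900 μs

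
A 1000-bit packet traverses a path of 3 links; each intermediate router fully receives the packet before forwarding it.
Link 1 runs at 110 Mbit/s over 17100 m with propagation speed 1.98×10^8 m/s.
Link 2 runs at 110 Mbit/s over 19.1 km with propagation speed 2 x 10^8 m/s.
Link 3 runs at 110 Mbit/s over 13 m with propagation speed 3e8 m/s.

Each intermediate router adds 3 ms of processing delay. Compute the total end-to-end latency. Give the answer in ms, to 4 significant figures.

6.209 ms

Transmission delay per hop = L/R = 1000/110000000 = 0.00909091 ms; 3 hops → 0.0272727 ms.
Propagation delays (d/s per hop): 0.0863636, 0.0955, 4.33333e-05 ms; sum = 0.181907 ms.
Processing at 2 router(s): 2 × 3 ms = 6 ms.
End-to-end = 6.209 ms.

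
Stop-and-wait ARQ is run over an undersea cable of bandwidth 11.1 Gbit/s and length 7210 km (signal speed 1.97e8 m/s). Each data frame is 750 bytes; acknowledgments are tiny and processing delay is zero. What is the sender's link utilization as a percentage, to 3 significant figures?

0.000738 %

t_tx = L/R = 6000/11100000000 = 5.40541e-07 s.
t_prop = 7210000/197000000 = 0.036599 s; RTT = 0.073198 s.
Cycle = t_tx + RTT = 0.0731985 s.
Utilization = t_tx / cycle = 5.40541e-07/0.0731985 = 0.000738 %.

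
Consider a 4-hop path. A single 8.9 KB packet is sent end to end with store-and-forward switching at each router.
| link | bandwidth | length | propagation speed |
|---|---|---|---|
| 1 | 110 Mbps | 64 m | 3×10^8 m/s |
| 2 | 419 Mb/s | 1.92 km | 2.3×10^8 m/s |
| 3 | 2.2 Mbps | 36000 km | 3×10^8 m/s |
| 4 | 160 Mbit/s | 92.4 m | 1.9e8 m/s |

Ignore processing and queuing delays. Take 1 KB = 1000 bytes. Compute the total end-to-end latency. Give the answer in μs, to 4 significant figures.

153600 μs

L = 71200 bits.
Transmission delays (L/R per hop): 647.273, 169.928, 32363.6, 445 μs; sum = 33625.8 μs.
Propagation delays (d/s per hop): 0.213333, 8.34783, 120000, 0.486316 μs; sum = 120009 μs.
End-to-end = 153600 μs.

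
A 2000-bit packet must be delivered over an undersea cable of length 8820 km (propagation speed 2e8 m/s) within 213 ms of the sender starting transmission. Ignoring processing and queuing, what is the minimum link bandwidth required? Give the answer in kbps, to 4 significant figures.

11.84 kbps

Propagation delay = 8820000 / 200000000 = 44.1 ms.
Transmission budget = 213 − 44.1 = 168.9 ms.
R ≥ L / t_tx = 2000 bits / 0.1689 s = 11.84 kbps.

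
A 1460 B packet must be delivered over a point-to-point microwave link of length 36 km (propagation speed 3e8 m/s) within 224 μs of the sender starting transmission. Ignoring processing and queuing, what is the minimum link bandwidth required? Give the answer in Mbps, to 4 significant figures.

112.3 Mbps

L = 11680 bits.
Propagation delay = 36000 / 300000000 = 120 μs.
Transmission budget = 224 − 120 = 104 μs.
R ≥ L / t_tx = 11680 bits / 0.000104 s = 112.3 Mbps.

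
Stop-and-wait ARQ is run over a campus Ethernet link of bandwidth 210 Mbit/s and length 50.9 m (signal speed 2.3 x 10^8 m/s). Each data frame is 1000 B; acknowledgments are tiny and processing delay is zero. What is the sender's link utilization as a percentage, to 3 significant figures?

98.9 %

t_tx = L/R = 8000/210000000 = 3.80952e-05 s.
t_prop = 50.9/2.3e+08 = 2.21304e-07 s; RTT = 4.42609e-07 s.
Cycle = t_tx + RTT = 3.85378e-05 s.
Utilization = t_tx / cycle = 3.80952e-05/3.85378e-05 = 98.9 %.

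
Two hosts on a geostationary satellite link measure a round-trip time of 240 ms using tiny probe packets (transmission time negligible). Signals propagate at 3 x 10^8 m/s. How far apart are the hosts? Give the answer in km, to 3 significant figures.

36000 km

One-way propagation = RTT/2 = 120 ms.
d = s × t = 300000000 × 0.12 = 36000 km.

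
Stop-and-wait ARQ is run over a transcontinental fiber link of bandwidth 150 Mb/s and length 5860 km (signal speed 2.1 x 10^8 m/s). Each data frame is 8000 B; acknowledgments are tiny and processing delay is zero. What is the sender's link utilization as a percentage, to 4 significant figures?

t_tx = L/R = 64000/150000000 = 0.000426667 s.
t_prop = 5860000/210000000 = 0.0279048 s; RTT = 0.0558095 s.
Cycle = t_tx + RTT = 0.0562362 s.
Utilization = t_tx / cycle = 0.000426667/0.0562362 = 0.7587 %.

0.7587 %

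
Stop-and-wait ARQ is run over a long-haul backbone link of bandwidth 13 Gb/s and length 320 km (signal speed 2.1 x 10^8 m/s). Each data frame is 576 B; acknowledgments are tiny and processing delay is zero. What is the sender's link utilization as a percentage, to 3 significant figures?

t_tx = L/R = 4608/13000000000 = 3.54462e-07 s.
t_prop = 320000/210000000 = 0.00152381 s; RTT = 0.00304762 s.
Cycle = t_tx + RTT = 0.00304797 s.
Utilization = t_tx / cycle = 3.54462e-07/0.00304797 = 0.0116 %.

0.0116 %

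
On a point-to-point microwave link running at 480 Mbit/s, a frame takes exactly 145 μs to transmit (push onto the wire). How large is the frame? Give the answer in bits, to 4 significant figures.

69600 bits

L = R × t_tx = 480000000 b/s × 0.000145 s = 69600 bits.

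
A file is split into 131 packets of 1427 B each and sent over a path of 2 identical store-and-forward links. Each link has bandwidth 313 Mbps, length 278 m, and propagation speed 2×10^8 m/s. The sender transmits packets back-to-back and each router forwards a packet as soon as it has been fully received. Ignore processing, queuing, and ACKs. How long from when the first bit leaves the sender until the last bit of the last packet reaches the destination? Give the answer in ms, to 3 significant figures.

4.82 ms

Per-hop transmission t_tx = L/R = 11416/313000000 = 0.0364728 ms.
Per-hop propagation t_prop = 278/200000000 = 0.00139 ms.
Pipeline fill: first packet needs 2·t_tx to clear all hops; remaining 130 packets each add one t_tx.
Total = (2+131-1)·t_tx + 2·t_prop = 132·0.0364728 + 2·0.00139 = 4.82 ms.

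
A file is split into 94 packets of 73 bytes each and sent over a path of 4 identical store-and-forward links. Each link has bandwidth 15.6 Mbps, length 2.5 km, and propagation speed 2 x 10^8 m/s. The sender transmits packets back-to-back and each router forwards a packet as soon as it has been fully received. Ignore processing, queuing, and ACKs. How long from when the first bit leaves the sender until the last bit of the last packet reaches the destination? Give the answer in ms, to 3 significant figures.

Per-hop transmission t_tx = L/R = 584/15600000 = 0.0374359 ms.
Per-hop propagation t_prop = 2500/200000000 = 0.0125 ms.
Pipeline fill: first packet needs 4·t_tx to clear all hops; remaining 93 packets each add one t_tx.
Total = (4+94-1)·t_tx + 4·t_prop = 97·0.0374359 + 4·0.0125 = 3.68 ms.

3.68 ms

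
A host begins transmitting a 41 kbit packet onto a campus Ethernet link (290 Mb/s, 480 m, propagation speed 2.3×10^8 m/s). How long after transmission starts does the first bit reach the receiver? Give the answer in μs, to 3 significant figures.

2.09 μs

First bit experiences only propagation delay: d/s = 480/2.3e+08 = 2.09 μs.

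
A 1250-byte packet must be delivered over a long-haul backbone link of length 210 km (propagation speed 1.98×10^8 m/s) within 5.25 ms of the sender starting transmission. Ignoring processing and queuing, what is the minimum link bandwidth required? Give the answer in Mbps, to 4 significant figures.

L = 10000 bits.
Propagation delay = 210000 / 198000000 = 1.06061 ms.
Transmission budget = 5.25 − 1.06061 = 4.18939 ms.
R ≥ L / t_tx = 10000 bits / 0.00418939 s = 2.387 Mbps.

2.387 Mbps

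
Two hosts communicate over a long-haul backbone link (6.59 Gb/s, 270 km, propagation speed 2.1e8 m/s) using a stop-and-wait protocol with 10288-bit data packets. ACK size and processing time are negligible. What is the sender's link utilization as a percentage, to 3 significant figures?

t_tx = L/R = 10288/6590000000 = 1.56115e-06 s.
t_prop = 270000/210000000 = 0.00128571 s; RTT = 0.00257143 s.
Cycle = t_tx + RTT = 0.00257299 s.
Utilization = t_tx / cycle = 1.56115e-06/0.00257299 = 0.0607 %.

0.0607 %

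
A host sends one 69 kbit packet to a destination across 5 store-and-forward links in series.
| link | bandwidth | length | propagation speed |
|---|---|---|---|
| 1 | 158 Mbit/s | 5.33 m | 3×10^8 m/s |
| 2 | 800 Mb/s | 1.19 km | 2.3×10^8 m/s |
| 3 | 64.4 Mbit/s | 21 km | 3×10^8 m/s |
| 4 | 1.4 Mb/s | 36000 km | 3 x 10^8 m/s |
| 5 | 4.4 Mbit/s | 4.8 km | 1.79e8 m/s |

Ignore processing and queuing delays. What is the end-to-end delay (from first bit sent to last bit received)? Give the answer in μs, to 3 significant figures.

187000 μs

L = 69000 bits.
Transmission delays (L/R per hop): 436.709, 86.25, 1071.43, 49285.7, 15681.8 μs; sum = 66561.9 μs.
Propagation delays (d/s per hop): 0.0177667, 5.17391, 70, 120000, 26.8156 μs; sum = 120102 μs.
End-to-end = 187000 μs.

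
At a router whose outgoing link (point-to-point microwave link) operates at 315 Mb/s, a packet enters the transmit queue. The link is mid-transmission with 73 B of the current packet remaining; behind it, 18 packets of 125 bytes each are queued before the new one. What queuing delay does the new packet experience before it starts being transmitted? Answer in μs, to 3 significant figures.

59.0 μs

Each queued packet: L/R = 1000/315000000 = 3.1746 μs.
18 queued → 57.1429 μs.
Plus remaining 584 bits of current packet: 1.85397 μs.
Queuing delay = 59.0 μs.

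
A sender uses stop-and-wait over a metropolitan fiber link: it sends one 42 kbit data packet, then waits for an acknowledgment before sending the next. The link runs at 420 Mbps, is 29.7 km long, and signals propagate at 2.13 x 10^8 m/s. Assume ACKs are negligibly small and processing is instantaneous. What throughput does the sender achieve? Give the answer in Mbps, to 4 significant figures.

110.9 Mbps

t_tx = L/R = 42000/420000000 = 0.0001 s.
t_prop = 29700/213000000 = 0.000139437 s; RTT = 0.000278873 s.
Cycle = t_tx + RTT = 0.000378873 s.
Throughput = L / cycle = 42000 / 0.000378873 = 110.9 Mbps.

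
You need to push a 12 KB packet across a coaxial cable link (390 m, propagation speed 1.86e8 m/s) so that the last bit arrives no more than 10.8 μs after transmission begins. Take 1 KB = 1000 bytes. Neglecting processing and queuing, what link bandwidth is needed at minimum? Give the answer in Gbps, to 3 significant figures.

11.0 Gbps

L = 96000 bits.
Propagation delay = 390 / 186000000 = 2.09677 μs.
Transmission budget = 10.8 − 2.09677 = 8.70323 μs.
R ≥ L / t_tx = 96000 bits / 8.70323e-06 s = 11.0 Gbps.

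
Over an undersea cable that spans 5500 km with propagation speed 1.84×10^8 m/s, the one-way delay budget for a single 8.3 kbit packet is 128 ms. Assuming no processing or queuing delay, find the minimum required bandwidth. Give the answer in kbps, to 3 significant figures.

84.6 kbps

Propagation delay = 5500000 / 184000000 = 29.8913 ms.
Transmission budget = 128 − 29.8913 = 98.1087 ms.
R ≥ L / t_tx = 8300 bits / 0.0981087 s = 84.6 kbps.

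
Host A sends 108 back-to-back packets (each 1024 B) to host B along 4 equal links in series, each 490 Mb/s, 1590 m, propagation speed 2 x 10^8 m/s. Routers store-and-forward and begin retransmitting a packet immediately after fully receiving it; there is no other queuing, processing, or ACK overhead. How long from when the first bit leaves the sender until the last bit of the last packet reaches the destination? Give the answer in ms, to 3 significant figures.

1.89 ms

Per-hop transmission t_tx = L/R = 8192/490000000 = 0.0167184 ms.
Per-hop propagation t_prop = 1590/200000000 = 0.00795 ms.
Pipeline fill: first packet needs 4·t_tx to clear all hops; remaining 107 packets each add one t_tx.
Total = (4+108-1)·t_tx + 4·t_prop = 111·0.0167184 + 4·0.00795 = 1.89 ms.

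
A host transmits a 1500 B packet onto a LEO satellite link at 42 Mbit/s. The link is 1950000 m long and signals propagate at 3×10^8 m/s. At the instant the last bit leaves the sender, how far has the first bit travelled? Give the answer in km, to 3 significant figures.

85.7 km

t_tx = L/R = 12000/42000000 = 0.000285714 s.
Distance = s × t_tx = 300000000 × 0.000285714 = 85.7 km.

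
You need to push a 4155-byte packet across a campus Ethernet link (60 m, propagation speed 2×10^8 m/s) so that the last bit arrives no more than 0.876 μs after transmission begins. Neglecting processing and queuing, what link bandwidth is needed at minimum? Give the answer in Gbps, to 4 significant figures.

L = 33240 bits.
Propagation delay = 60 / 200000000 = 0.3 μs.
Transmission budget = 0.876 − 0.3 = 0.576 μs.
R ≥ L / t_tx = 33240 bits / 5.76e-07 s = 57.71 Gbps.

57.71 Gbps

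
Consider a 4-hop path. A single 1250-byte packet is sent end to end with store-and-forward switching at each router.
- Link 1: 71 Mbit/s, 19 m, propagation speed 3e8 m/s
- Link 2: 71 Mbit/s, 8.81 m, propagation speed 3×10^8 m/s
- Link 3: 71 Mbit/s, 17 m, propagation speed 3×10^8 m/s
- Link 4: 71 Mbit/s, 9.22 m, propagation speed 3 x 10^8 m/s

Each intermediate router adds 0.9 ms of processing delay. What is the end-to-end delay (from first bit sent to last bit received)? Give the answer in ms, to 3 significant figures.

3.26 ms

L = 1250 × 8 = 10000 bits.
Transmission delay per hop = L/R = 10000/71000000 = 0.140845 ms; 4 hops → 0.56338 ms.
Propagation delays (d/s per hop): 6.33333e-05, 2.93667e-05, 5.66667e-05, 3.07333e-05 ms; sum = 0.0001801 ms.
Processing at 3 router(s): 3 × 0.9 ms = 2.7 ms.
End-to-end = 3.26 ms.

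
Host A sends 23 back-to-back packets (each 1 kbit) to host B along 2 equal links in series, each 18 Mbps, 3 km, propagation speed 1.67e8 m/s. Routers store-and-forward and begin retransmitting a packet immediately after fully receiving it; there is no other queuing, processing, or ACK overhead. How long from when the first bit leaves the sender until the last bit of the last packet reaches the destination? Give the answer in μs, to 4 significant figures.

Per-hop transmission t_tx = L/R = 1000/18000000 = 55.5556 μs.
Per-hop propagation t_prop = 3000/167000000 = 17.9641 μs.
Pipeline fill: first packet needs 2·t_tx to clear all hops; remaining 22 packets each add one t_tx.
Total = (2+23-1)·t_tx + 2·t_prop = 24·55.5556 + 2·17.9641 = 1369 μs.

1369 μs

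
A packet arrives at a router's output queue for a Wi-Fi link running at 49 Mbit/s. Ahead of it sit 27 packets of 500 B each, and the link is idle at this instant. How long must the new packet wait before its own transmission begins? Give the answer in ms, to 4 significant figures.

Each queued packet: L/R = 4000/49000000 = 0.0816327 ms.
27 queued → 2.20408 ms.
Queuing delay = 2.204 ms.

2.204 ms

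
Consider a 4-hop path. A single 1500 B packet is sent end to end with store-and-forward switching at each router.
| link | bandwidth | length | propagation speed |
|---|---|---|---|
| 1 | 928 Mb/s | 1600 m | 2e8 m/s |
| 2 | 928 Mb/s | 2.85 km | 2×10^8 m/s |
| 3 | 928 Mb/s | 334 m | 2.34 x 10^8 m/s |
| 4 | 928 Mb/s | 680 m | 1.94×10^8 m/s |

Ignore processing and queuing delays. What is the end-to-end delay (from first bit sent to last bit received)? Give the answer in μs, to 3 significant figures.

78.9 μs

L = 1500 × 8 = 12000 bits.
Transmission delay per hop = L/R = 12000/928000000 = 12.931 μs; 4 hops → 51.7241 μs.
Propagation delays (d/s per hop): 8, 14.25, 1.42735, 3.50515 μs; sum = 27.1825 μs.
End-to-end = 78.9 μs.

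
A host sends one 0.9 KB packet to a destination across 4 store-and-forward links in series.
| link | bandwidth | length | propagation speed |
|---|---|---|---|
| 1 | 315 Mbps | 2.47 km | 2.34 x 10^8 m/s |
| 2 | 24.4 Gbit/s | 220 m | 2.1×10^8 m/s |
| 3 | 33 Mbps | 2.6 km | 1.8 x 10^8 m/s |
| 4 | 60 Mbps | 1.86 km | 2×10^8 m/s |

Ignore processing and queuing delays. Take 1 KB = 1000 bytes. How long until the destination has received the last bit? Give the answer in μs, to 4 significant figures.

396.7 μs

L = 7200 bits.
Transmission delays (L/R per hop): 22.8571, 0.295082, 218.182, 120 μs; sum = 361.334 μs.
Propagation delays (d/s per hop): 10.5556, 1.04762, 14.4444, 9.3 μs; sum = 35.3476 μs.
End-to-end = 396.7 μs.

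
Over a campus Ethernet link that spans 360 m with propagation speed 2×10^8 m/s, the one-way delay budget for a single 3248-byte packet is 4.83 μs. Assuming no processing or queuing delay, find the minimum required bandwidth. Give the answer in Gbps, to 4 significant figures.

8.576 Gbps

L = 25984 bits.
Propagation delay = 360 / 200000000 = 1.8 μs.
Transmission budget = 4.83 − 1.8 = 3.03 μs.
R ≥ L / t_tx = 25984 bits / 3.03e-06 s = 8.576 Gbps.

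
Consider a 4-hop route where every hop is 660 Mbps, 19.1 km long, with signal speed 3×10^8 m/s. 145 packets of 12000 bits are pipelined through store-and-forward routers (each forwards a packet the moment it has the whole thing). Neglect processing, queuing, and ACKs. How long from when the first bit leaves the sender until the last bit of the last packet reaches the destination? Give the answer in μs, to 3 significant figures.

Per-hop transmission t_tx = L/R = 12000/660000000 = 18.1818 μs.
Per-hop propagation t_prop = 19100/300000000 = 63.6667 μs.
Pipeline fill: first packet needs 4·t_tx to clear all hops; remaining 144 packets each add one t_tx.
Total = (4+145-1)·t_tx + 4·t_prop = 148·18.1818 + 4·63.6667 = 2950 μs.

2950 μs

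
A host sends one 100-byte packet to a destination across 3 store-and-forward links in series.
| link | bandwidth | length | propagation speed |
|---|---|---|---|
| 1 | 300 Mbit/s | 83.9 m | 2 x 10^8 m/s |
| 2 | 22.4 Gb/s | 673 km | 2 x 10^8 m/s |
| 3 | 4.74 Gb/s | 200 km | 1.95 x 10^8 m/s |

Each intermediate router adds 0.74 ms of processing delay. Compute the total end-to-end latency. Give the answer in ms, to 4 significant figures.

L = 100 × 8 = 800 bits.
Transmission delays (L/R per hop): 0.00266667, 3.57143e-05, 0.000168776 ms; sum = 0.00287116 ms.
Propagation delays (d/s per hop): 0.0004195, 3.365, 1.02564 ms; sum = 4.39106 ms.
Processing at 2 router(s): 2 × 0.74 ms = 1.48 ms.
End-to-end = 5.874 ms.

5.874 ms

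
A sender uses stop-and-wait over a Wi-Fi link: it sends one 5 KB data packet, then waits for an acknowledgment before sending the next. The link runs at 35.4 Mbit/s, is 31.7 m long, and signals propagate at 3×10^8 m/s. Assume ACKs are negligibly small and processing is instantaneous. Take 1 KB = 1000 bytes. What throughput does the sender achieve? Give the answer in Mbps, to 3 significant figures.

t_tx = L/R = 40000/35400000 = 0.00112994 s.
t_prop = 31.7/300000000 = 1.05667e-07 s; RTT = 2.11333e-07 s.
Cycle = t_tx + RTT = 0.00113015 s.
Throughput = L / cycle = 40000 / 0.00113015 = 35.4 Mbps.

35.4 Mbps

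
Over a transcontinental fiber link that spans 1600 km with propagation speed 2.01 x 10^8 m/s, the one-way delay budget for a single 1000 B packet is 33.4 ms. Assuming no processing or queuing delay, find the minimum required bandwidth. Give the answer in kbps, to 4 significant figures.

314.5 kbps

L = 8000 bits.
Propagation delay = 1600000 / 2.01e+08 = 7.9602 ms.
Transmission budget = 33.4 − 7.9602 = 25.4398 ms.
R ≥ L / t_tx = 8000 bits / 0.0254398 s = 314.5 kbps.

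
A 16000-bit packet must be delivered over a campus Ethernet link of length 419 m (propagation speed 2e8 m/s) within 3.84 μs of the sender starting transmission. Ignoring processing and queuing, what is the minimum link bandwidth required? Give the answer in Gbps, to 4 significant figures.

9.169 Gbps

Propagation delay = 419 / 200000000 = 2.095 μs.
Transmission budget = 3.84 − 2.095 = 1.745 μs.
R ≥ L / t_tx = 16000 bits / 1.745e-06 s = 9.169 Gbps.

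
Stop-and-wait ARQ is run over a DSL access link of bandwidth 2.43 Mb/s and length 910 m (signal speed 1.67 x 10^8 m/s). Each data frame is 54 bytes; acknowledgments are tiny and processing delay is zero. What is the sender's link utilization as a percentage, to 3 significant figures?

t_tx = L/R = 432/2430000 = 0.000177778 s.
t_prop = 910/167000000 = 5.4491e-06 s; RTT = 1.08982e-05 s.
Cycle = t_tx + RTT = 0.000188676 s.
Utilization = t_tx / cycle = 0.000177778/0.000188676 = 94.2 %.

94.2 %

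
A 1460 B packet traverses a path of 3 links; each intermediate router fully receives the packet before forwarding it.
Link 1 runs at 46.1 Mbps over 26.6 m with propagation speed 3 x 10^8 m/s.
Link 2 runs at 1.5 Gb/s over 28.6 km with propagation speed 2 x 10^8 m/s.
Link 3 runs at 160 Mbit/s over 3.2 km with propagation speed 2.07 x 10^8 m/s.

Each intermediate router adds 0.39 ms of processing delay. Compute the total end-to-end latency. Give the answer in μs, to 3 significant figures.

L = 1460 × 8 = 11680 bits.
Transmission delays (L/R per hop): 253.362, 7.78667, 73 μs; sum = 334.149 μs.
Propagation delays (d/s per hop): 0.0886667, 143, 15.4589 μs; sum = 158.548 μs.
Processing at 2 router(s): 2 × 0.39 ms = 780 μs.
End-to-end = 1270 μs.

1270 μs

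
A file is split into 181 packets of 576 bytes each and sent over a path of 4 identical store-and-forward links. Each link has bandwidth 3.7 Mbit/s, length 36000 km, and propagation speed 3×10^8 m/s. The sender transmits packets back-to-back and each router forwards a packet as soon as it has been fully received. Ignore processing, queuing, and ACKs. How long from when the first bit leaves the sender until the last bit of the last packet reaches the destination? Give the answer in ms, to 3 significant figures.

709 ms

Per-hop transmission t_tx = L/R = 4608/3700000 = 1.24541 ms.
Per-hop propagation t_prop = 36000000/300000000 = 120 ms.
Pipeline fill: first packet needs 4·t_tx to clear all hops; remaining 180 packets each add one t_tx.
Total = (4+181-1)·t_tx + 4·t_prop = 184·1.24541 + 4·120 = 709 ms.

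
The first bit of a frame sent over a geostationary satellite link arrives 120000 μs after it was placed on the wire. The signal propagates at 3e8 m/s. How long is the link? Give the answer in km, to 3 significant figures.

36000 km

d = s × t_prop = 300000000 × 0.12 = 36000 km.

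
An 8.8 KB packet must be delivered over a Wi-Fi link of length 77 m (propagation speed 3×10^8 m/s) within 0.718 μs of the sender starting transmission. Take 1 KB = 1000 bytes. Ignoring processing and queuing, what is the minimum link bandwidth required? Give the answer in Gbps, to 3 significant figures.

153 Gbps

L = 70400 bits.
Propagation delay = 77 / 300000000 = 0.256667 μs.
Transmission budget = 0.718 − 0.256667 = 0.461333 μs.
R ≥ L / t_tx = 70400 bits / 4.61333e-07 s = 153 Gbps.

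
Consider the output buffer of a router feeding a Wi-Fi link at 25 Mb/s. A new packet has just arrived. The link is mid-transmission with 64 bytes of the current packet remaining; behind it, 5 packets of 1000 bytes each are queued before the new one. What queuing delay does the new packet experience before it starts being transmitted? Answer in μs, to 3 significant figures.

1620 μs

Each queued packet: L/R = 8000/25000000 = 320 μs.
5 queued → 1600 μs.
Plus remaining 512 bits of current packet: 20.48 μs.
Queuing delay = 1620 μs.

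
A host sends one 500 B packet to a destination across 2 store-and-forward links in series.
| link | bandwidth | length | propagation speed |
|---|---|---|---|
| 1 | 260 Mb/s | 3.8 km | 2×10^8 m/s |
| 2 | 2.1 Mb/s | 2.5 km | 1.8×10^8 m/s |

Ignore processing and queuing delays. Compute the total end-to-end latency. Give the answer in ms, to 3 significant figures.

L = 500 × 8 = 4000 bits.
Transmission delays (L/R per hop): 0.0153846, 1.90476 ms; sum = 1.92015 ms.
Propagation delays (d/s per hop): 0.019, 0.0138889 ms; sum = 0.0328889 ms.
End-to-end = 1.95 ms.

1.95 ms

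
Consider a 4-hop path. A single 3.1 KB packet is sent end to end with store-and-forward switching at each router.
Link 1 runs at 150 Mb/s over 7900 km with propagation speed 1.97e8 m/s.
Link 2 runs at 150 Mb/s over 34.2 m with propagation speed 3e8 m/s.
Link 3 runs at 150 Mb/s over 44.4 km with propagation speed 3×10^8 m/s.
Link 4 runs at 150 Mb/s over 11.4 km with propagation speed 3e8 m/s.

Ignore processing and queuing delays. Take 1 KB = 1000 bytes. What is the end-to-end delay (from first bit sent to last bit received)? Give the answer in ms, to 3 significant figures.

40.9 ms

L = 24800 bits.
Transmission delay per hop = L/R = 24800/150000000 = 0.165333 ms; 4 hops → 0.661333 ms.
Propagation delays (d/s per hop): 40.1015, 0.000114, 0.148, 0.038 ms; sum = 40.2876 ms.
End-to-end = 40.9 ms.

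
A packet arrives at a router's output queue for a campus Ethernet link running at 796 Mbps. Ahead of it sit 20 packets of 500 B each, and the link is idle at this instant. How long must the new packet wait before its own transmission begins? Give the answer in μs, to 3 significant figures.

101 μs

Each queued packet: L/R = 4000/796000000 = 5.02513 μs.
20 queued → 100.503 μs.
Queuing delay = 101 μs.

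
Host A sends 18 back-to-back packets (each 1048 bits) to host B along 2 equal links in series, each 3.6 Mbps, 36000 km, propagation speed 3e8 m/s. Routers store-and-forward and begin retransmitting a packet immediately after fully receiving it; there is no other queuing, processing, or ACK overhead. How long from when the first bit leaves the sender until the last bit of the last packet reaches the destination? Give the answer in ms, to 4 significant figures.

Per-hop transmission t_tx = L/R = 1048/3600000 = 0.291111 ms.
Per-hop propagation t_prop = 36000000/300000000 = 120 ms.
Pipeline fill: first packet needs 2·t_tx to clear all hops; remaining 17 packets each add one t_tx.
Total = (2+18-1)·t_tx + 2·t_prop = 19·0.291111 + 2·120 = 245.5 ms.

245.5 ms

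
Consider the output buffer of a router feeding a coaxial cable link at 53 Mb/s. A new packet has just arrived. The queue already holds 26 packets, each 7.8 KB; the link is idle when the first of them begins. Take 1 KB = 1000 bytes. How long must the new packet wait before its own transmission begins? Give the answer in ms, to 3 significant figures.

30.6 ms

Each queued packet: L/R = 62400/53000000 = 1.17736 ms.
26 queued → 30.6113 ms.
Queuing delay = 30.6 ms.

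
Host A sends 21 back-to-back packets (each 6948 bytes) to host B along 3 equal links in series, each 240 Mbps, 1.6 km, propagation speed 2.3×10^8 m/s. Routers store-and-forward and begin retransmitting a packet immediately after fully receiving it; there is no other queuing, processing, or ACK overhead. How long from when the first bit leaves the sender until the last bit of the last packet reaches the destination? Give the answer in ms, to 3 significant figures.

5.35 ms

Per-hop transmission t_tx = L/R = 55584/240000000 = 0.2316 ms.
Per-hop propagation t_prop = 1600/2.3e+08 = 0.00695652 ms.
Pipeline fill: first packet needs 3·t_tx to clear all hops; remaining 20 packets each add one t_tx.
Total = (3+21-1)·t_tx + 3·t_prop = 23·0.2316 + 3·0.00695652 = 5.35 ms.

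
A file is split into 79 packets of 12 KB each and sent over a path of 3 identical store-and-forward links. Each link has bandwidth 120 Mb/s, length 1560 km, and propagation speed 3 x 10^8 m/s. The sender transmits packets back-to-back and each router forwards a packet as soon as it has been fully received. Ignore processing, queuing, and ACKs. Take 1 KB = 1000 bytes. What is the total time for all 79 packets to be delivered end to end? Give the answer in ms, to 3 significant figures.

80.4 ms

Per-hop transmission t_tx = L/R = 96000/120000000 = 0.8 ms.
Per-hop propagation t_prop = 1560000/300000000 = 5.2 ms.
Pipeline fill: first packet needs 3·t_tx to clear all hops; remaining 78 packets each add one t_tx.
Total = (3+79-1)·t_tx + 3·t_prop = 81·0.8 + 3·5.2 = 80.4 ms.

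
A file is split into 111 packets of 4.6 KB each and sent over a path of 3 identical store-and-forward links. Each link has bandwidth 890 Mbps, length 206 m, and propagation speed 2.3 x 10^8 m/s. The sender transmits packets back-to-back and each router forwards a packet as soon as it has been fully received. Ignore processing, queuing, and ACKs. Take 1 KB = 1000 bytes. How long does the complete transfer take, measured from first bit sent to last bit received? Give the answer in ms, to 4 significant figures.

4.675 ms

Per-hop transmission t_tx = L/R = 36800/890000000 = 0.0413483 ms.
Per-hop propagation t_prop = 206/2.3e+08 = 0.000895652 ms.
Pipeline fill: first packet needs 3·t_tx to clear all hops; remaining 110 packets each add one t_tx.
Total = (3+111-1)·t_tx + 3·t_prop = 113·0.0413483 + 3·0.000895652 = 4.675 ms.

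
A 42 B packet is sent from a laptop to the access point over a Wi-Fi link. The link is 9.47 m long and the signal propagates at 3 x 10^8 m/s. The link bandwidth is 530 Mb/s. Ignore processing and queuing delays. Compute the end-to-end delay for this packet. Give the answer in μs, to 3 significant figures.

0.666 μs

L = 42 × 8 = 336 bits.
Transmission delay = L/R = 336 / 530000000 = 0.633962 μs.
Propagation delay = d/s = 9.47 m / 300000000 m/s = 0.0315667 μs.
Total = 0.666 μs.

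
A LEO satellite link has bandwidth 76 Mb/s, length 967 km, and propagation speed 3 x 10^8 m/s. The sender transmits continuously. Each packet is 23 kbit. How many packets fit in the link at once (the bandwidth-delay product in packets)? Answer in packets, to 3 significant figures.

Propagation delay = 967000 / 300000000 = 0.00322333 s.
BDP = R × t_prop = 76000000 × 0.00322333 = 244973 bits.
In packets of 23000 bits: 10.7 packets.

10.7 packets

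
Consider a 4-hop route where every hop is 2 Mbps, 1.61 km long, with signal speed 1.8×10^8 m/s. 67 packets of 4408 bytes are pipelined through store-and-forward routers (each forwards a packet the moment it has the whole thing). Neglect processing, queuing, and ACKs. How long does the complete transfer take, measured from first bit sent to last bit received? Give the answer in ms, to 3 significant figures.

1230 ms

Per-hop transmission t_tx = L/R = 35264/2000000 = 17.632 ms.
Per-hop propagation t_prop = 1610/180000000 = 0.00894444 ms.
Pipeline fill: first packet needs 4·t_tx to clear all hops; remaining 66 packets each add one t_tx.
Total = (4+67-1)·t_tx + 4·t_prop = 70·17.632 + 4·0.00894444 = 1230 ms.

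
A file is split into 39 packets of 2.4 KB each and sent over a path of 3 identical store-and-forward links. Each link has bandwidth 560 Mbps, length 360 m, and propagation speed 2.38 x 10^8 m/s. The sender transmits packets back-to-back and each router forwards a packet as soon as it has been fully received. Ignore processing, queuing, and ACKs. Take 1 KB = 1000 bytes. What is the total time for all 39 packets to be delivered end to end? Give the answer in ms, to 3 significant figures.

1.41 ms

Per-hop transmission t_tx = L/R = 19200/560000000 = 0.0342857 ms.
Per-hop propagation t_prop = 360/238000000 = 0.00151261 ms.
Pipeline fill: first packet needs 3·t_tx to clear all hops; remaining 38 packets each add one t_tx.
Total = (3+39-1)·t_tx + 3·t_prop = 41·0.0342857 + 3·0.00151261 = 1.41 ms.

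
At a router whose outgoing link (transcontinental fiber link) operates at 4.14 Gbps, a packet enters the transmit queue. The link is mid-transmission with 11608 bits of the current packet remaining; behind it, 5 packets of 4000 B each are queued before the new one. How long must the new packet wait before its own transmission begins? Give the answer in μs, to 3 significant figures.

41.5 μs

Each queued packet: L/R = 32000/4.14e+09 = 7.72947 μs.
5 queued → 38.6473 μs.
Plus remaining 11608 bits of current packet: 2.80386 μs.
Queuing delay = 41.5 μs.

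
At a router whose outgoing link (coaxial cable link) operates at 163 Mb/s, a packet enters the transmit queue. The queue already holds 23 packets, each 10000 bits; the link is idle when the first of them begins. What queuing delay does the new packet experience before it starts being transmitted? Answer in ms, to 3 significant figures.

1.41 ms

Each queued packet: L/R = 10000/163000000 = 0.0613497 ms.
23 queued → 1.41104 ms.
Queuing delay = 1.41 ms.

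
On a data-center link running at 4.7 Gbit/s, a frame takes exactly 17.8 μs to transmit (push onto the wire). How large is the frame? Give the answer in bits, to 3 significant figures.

83700 bits

L = R × t_tx = 4700000000 b/s × 1.78e-05 s = 83660 bits.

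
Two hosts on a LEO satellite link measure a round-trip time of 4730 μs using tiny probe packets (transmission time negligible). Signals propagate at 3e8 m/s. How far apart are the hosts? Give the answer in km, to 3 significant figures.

710 km

One-way propagation = RTT/2 = 2365 μs.
d = s × t = 300000000 × 0.002365 = 710 km.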